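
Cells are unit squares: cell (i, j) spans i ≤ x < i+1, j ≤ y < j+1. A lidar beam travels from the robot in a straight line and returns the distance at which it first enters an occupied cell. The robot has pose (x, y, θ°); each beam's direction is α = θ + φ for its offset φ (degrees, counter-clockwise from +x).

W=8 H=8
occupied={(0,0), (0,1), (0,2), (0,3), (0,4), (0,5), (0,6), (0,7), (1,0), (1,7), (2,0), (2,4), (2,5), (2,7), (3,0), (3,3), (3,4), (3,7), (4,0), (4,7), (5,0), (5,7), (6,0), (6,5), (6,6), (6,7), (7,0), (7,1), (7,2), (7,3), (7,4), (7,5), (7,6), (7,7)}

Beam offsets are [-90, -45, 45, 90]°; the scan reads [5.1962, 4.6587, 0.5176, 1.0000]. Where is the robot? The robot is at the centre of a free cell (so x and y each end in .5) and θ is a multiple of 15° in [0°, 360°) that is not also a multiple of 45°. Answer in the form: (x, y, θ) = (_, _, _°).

(x, y, θ) = (5.5, 5.5, 330°)

The pose lattice has 30·16 = 480 candidates. Test each by forward raycasting.
  (4.5, 6.5, 210°): beam 1 = 0.5774 ≠ 5.1962 ✗
  (5.5, 3.5, 345°): beam 1 = 2.5882 ≠ 5.1962 ✗
  (4.5, 5.5, 345°): beam 1 = 1.9319 ≠ 5.1962 ✗
  …
  (5.5, 5.5, 330°): r_1=5.1962, r_2=4.6587, r_3=0.5176, r_4=1.0000 — all match ✓
No second candidate reproduces the full scan.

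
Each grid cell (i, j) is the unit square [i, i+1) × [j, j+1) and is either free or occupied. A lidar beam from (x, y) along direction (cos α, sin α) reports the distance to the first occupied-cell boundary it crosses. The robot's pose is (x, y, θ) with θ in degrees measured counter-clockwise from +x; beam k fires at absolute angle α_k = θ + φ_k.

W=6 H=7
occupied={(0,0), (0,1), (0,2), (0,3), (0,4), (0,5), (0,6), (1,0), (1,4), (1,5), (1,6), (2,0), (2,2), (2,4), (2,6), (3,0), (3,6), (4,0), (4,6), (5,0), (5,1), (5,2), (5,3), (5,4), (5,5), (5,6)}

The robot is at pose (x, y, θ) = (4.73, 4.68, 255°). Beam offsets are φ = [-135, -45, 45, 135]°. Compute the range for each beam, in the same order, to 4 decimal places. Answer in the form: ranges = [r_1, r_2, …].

beam 1: φ=-135°, α=120°
  dir = (cos 120°, sin 120°) = (-0.5000, 0.8660); from cell (4,4)
  next x-line at t=1.4600, next y-line at t=0.3695; Δt_x=2.0000, Δt_y=1.1547
    y: enter (4,5) at t=0.3695
    x: enter (3,5) at t=1.4600
    y: enter (3,6) at t=1.5242 ← occupied
  → r_1 = 1.5242
beam 2: φ=-45°, α=210°
  dir = (cos 210°, sin 210°) = (-0.8660, -0.5000); from cell (4,4)
  next x-line at t=0.8429, next y-line at t=1.3600; Δt_x=1.1547, Δt_y=2.0000
    x: enter (3,4) at t=0.8429
    y: enter (3,3) at t=1.3600
    x: enter (2,3) at t=1.9976
    x: enter (1,3) at t=3.1523
    y: enter (1,2) at t=3.3600
    x: enter (0,2) at t=4.3070 ← occupied
  → r_2 = 4.3070
beam 3: φ=45°, α=300°
  dir = (cos 300°, sin 300°) = (0.5000, -0.8660); from cell (4,4)
  next x-line at t=0.5400, next y-line at t=0.7852; Δt_x=2.0000, Δt_y=1.1547
    x: enter (5,4) at t=0.5400 ← occupied
  → r_3 = 0.5400
beam 4: φ=135°, α=30°
  dir = (cos 30°, sin 30°) = (0.8660, 0.5000); from cell (4,4)
  next x-line at t=0.3118, next y-line at t=0.6400; Δt_x=1.1547, Δt_y=2.0000
    x: enter (5,4) at t=0.3118 ← occupied
  → r_4 = 0.3118

ranges = [1.5242, 4.3070, 0.5400, 0.3118]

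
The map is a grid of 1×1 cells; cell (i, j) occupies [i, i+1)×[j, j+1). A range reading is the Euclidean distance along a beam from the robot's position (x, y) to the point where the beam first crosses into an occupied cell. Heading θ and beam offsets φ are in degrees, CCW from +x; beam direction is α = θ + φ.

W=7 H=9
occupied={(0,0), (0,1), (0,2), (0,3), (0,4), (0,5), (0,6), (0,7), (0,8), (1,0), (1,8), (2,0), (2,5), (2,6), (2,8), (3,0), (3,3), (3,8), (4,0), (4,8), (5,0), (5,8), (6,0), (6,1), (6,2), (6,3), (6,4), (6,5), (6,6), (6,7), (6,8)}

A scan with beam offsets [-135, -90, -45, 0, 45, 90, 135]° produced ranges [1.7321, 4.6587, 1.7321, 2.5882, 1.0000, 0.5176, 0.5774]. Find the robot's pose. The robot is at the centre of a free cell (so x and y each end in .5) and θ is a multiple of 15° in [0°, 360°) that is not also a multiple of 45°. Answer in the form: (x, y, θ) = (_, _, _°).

(x, y, θ) = (1.5, 2.5, 75°)

Candidates: 32 free-cell centres × 16 headings = 512 poses. Raycast each; keep the one whose scan matches to 4 dp.
  (4.5, 6.5, 300°): beam 1 = 1.5529 ≠ 1.7321 ✗
  (4.5, 2.5, 300°): beam 1 = 3.6235 ≠ 1.7321 ✗
  (5.5, 3.5, 195°): beam 1 = 1.0000 ≠ 1.7321 ✗
  (1.5, 1.5, 300°): beam 1 = 0.5176 ≠ 1.7321 ✗
  …
  (1.5, 2.5, 75°): r_1=1.7321, r_2=4.6587, r_3=1.7321, r_4=2.5882, r_5=1.0000, r_6=0.5176, r_7=0.5774 — all match ✓
No second candidate reproduces the full scan.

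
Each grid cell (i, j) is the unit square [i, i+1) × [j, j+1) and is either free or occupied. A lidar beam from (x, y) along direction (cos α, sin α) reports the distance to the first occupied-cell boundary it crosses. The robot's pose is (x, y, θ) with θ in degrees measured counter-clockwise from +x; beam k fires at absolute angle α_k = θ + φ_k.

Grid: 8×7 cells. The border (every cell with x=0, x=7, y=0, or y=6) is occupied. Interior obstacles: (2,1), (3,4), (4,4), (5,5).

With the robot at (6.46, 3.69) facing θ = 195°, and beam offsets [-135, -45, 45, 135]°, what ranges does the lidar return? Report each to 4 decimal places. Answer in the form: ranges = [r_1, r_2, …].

ranges = [1.0800, 1.6859, 3.1061, 0.6235]

beam 1: φ=-135°, α=60°
  direction (0.5000, 0.8660); cell (6,3); t to first gridline: x 1.0800, y 0.3580 (then +2.0000 / +1.1547)
    (6,4) via y @ 0.3580
    (7,4) via x @ 1.0800  # hit
  → r_1 = 1.0800
beam 2: φ=-45°, α=150°
  direction (-0.8660, 0.5000); cell (6,3); t to first gridline: x 0.5312, y 0.6200 (then +1.1547 / +2.0000)
    (5,3) via x @ 0.5312
    (5,4) via y @ 0.6200
    (4,4) via x @ 1.6859  # hit
  → r_2 = 1.6859
beam 3: φ=45°, α=240°
  direction (-0.5000, -0.8660); cell (6,3); t to first gridline: x 0.9200, y 0.7967 (then +2.0000 / +1.1547)
    (6,2) via y @ 0.7967
    (5,2) via x @ 0.9200
    (5,1) via y @ 1.9514
    (4,1) via x @ 2.9200
    (4,0) via y @ 3.1061  # hit
  → r_3 = 3.1061
beam 4: φ=135°, α=330°
  direction (0.8660, -0.5000); cell (6,3); t to first gridline: x 0.6235, y 1.3800 (then +1.1547 / +2.0000)
    (7,3) via x @ 0.6235  # hit
  → r_4 = 0.6235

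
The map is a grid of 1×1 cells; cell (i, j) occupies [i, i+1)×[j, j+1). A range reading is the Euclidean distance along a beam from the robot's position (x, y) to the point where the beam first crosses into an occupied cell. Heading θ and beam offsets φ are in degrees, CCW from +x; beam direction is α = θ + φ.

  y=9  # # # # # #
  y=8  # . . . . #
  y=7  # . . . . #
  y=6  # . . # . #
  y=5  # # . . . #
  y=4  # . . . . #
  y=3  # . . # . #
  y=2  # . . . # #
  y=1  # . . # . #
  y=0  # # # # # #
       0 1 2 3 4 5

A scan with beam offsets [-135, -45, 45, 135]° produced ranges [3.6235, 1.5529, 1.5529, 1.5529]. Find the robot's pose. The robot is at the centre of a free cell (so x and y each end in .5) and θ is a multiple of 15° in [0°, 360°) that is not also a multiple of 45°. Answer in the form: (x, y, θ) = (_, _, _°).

Enumerate (i+0.5, j+0.5, θ) over the 27 free cells and 16 admissible headings. For each, cast all 4 beams and compare to the given ranges.
  (3.5, 2.5, 165°): beam 1 = 0.5774 ≠ 3.6235 ✗
  (3.5, 7.5, 15°): beam 1 = 0.5774 ≠ 3.6235 ✗
  (2.5, 8.5, 30°): beam 1 = 2.5882 ≠ 3.6235 ✗
  (2.5, 8.5, 195°): beam 1 = 0.5774 ≠ 3.6235 ✗
  …
  (2.5, 2.5, 210°): r_1=3.6235, r_2=1.5529, r_3=1.5529, r_4=1.5529 — all match ✓
Unique over the lattice → pose = (2.5, 2.5, 210°).

(x, y, θ) = (2.5, 2.5, 210°)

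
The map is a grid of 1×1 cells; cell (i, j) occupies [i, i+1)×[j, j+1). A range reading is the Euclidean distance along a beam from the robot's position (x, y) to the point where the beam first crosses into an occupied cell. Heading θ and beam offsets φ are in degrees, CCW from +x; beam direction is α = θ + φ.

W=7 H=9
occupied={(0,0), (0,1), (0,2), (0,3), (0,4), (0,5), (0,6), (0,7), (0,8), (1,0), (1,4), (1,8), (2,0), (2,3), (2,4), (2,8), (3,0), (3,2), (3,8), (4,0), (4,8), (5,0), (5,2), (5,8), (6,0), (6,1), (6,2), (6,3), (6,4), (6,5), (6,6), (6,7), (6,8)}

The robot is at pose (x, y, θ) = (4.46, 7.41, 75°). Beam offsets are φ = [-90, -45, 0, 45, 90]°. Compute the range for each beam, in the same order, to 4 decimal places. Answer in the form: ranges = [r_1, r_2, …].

ranges = [1.5943, 1.1800, 0.6108, 0.6813, 2.2796]

beam 1: φ=-90°, α=345°
  d=(0.9659,-0.2588)  start (4,7)  tX=0.5590 tY=1.5841  stride 1/|dx|=1.0353 1/|dy|=3.8637
    cross x-line → (5,7), t=0.5590
    cross y-line → (5,6), t=1.5841
    cross x-line → (6,6), t=1.5943 (wall)
  → r_1 = 1.5943
beam 2: φ=-45°, α=30°
  d=(0.8660,0.5000)  start (4,7)  tX=0.6235 tY=1.1800  stride 1/|dx|=1.1547 1/|dy|=2.0000
    cross x-line → (5,7), t=0.6235
    cross y-line → (5,8), t=1.1800 (wall)
  → r_2 = 1.1800
beam 3: φ=0°, α=75°
  d=(0.2588,0.9659)  start (4,7)  tX=2.0864 tY=0.6108  stride 1/|dx|=3.8637 1/|dy|=1.0353
    cross y-line → (4,8), t=0.6108 (wall)
  → r_3 = 0.6108
beam 4: φ=45°, α=120°
  d=(-0.5000,0.8660)  start (4,7)  tX=0.9200 tY=0.6813  stride 1/|dx|=2.0000 1/|dy|=1.1547
    cross y-line → (4,8), t=0.6813 (wall)
  → r_4 = 0.6813
beam 5: φ=90°, α=165°
  d=(-0.9659,0.2588)  start (4,7)  tX=0.4762 tY=2.2796  stride 1/|dx|=1.0353 1/|dy|=3.8637
    cross x-line → (3,7), t=0.4762
    cross x-line → (2,7), t=1.5115
    cross y-line → (2,8), t=2.2796 (wall)
  → r_5 = 2.2796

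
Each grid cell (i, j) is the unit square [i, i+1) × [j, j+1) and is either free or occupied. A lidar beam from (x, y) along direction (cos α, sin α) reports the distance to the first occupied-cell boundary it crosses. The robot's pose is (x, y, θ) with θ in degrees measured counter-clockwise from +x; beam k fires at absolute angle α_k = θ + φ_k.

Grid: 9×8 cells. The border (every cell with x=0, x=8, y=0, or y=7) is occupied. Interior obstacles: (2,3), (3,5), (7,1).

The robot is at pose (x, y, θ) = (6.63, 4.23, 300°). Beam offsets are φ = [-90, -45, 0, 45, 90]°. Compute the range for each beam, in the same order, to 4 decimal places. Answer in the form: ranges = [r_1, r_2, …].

ranges = [6.4600, 3.3439, 2.5750, 1.4183, 1.5819]

beam 1: φ=-90°, α=210°
  d=(-0.8660,-0.5000)  start (6,4)  tX=0.7275 tY=0.4600  stride 1/|dx|=1.1547 1/|dy|=2.0000
    cross y-line → (6,3), t=0.4600
    cross x-line → (5,3), t=0.7275
    cross x-line → (4,3), t=1.8822
    cross y-line → (4,2), t=2.4600
    cross x-line → (3,2), t=3.0369
    cross x-line → (2,2), t=4.1916
    cross y-line → (2,1), t=4.4600
    cross x-line → (1,1), t=5.3463
    cross y-line → (1,0), t=6.4600 (wall)
  → r_1 = 6.4600
beam 2: φ=-45°, α=255°
  d=(-0.2588,-0.9659)  start (6,4)  tX=2.4341 tY=0.2381  stride 1/|dx|=3.8637 1/|dy|=1.0353
    cross y-line → (6,3), t=0.2381
    cross y-line → (6,2), t=1.2734
    cross y-line → (6,1), t=2.3087
    cross x-line → (5,1), t=2.4341
    cross y-line → (5,0), t=3.3439 (wall)
  → r_2 = 3.3439
beam 3: φ=0°, α=300°
  d=(0.5000,-0.8660)  start (6,4)  tX=0.7400 tY=0.2656  stride 1/|dx|=2.0000 1/|dy|=1.1547
    cross y-line → (6,3), t=0.2656
    cross x-line → (7,3), t=0.7400
    cross y-line → (7,2), t=1.4203
    cross y-line → (7,1), t=2.5750 (wall)
  → r_3 = 2.5750
beam 4: φ=45°, α=345°
  d=(0.9659,-0.2588)  start (6,4)  tX=0.3831 tY=0.8887  stride 1/|dx|=1.0353 1/|dy|=3.8637
    cross x-line → (7,4), t=0.3831
    cross y-line → (7,3), t=0.8887
    cross x-line → (8,3), t=1.4183 (wall)
  → r_4 = 1.4183
beam 5: φ=90°, α=30°
  d=(0.8660,0.5000)  start (6,4)  tX=0.4272 tY=1.5400  stride 1/|dx|=1.1547 1/|dy|=2.0000
    cross x-line → (7,4), t=0.4272
    cross y-line → (7,5), t=1.5400
    cross x-line → (8,5), t=1.5819 (wall)
  → r_5 = 1.5819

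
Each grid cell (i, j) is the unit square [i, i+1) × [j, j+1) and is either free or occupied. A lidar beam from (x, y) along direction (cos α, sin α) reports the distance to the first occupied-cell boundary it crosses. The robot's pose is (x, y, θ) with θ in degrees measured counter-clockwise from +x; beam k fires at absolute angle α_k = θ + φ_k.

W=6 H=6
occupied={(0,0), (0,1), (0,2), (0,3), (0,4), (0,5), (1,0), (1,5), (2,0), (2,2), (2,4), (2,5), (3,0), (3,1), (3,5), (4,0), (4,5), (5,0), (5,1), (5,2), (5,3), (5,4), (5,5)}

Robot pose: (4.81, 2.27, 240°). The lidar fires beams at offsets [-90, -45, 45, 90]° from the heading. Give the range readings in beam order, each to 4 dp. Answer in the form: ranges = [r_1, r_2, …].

ranges = [4.3994, 1.0432, 0.7341, 0.2194]

beam 1: φ=-90°, α=150°
  direction (-0.8660, 0.5000); cell (4,2); t to first gridline: x 0.9353, y 1.4600 (then +1.1547 / +2.0000)
    (3,2) via x @ 0.9353
    (3,3) via y @ 1.4600
    (2,3) via x @ 2.0900
    (1,3) via x @ 3.2447
    (1,4) via y @ 3.4600
    (0,4) via x @ 4.3994  # hit
  → r_1 = 4.3994
beam 2: φ=-45°, α=195°
  direction (-0.9659, -0.2588); cell (4,2); t to first gridline: x 0.8386, y 1.0432 (then +1.0353 / +3.8637)
    (3,2) via x @ 0.8386
    (3,1) via y @ 1.0432  # hit
  → r_2 = 1.0432
beam 3: φ=45°, α=285°
  direction (0.2588, -0.9659); cell (4,2); t to first gridline: x 0.7341, y 0.2795 (then +3.8637 / +1.0353)
    (4,1) via y @ 0.2795
    (5,1) via x @ 0.7341  # hit
  → r_3 = 0.7341
beam 4: φ=90°, α=330°
  direction (0.8660, -0.5000); cell (4,2); t to first gridline: x 0.2194, y 0.5400 (then +1.1547 / +2.0000)
    (5,2) via x @ 0.2194  # hit
  → r_4 = 0.2194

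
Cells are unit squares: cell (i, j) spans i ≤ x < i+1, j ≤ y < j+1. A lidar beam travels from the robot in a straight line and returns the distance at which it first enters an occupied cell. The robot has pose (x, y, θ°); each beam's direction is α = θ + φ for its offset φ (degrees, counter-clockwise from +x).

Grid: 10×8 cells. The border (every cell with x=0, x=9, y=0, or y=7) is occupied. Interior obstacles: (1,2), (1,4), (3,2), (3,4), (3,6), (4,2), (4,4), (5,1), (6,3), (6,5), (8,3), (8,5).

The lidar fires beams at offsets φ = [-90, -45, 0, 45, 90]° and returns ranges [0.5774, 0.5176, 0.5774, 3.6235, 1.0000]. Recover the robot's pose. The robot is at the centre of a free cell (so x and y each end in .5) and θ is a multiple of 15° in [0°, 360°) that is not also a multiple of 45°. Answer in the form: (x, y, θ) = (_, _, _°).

The pose lattice has 36·16 = 576 candidates. Test each by forward raycasting.
  (6.5, 2.5, 30°): beam 1 = 1.7321 ≠ 0.5774 ✗
  (1.5, 6.5, 195°): beam 1 = 0.5176 ≠ 0.5774 ✗
  (5.5, 5.5, 345°): beam 1 = 2.5882 ≠ 0.5774 ✗
  (1.5, 6.5, 75°): beam 1 = 1.5529 ≠ 0.5774 ✗
  (2.5, 2.5, 30°): beam 1 = 1.7321 ≠ 0.5774 ✗
  …
  (5.5, 2.5, 300°): r_1=0.5774, r_2=0.5176, r_3=0.5774, r_4=3.6235, r_5=1.0000 — all match ✓
Only this pose fits every beam.

(x, y, θ) = (5.5, 2.5, 300°)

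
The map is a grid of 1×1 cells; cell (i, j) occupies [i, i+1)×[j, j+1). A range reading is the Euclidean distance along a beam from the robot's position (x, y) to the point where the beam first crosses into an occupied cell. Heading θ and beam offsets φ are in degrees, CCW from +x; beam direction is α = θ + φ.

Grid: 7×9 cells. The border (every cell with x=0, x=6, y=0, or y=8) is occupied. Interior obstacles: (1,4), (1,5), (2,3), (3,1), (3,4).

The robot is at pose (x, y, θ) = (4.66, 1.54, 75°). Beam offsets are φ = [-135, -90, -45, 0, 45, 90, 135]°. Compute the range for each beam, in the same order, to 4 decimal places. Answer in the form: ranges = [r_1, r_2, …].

beam 1: φ=-135°, α=300°
  cosα=0.5000 sinα=-0.8660 | (4,1) | tMaxX 0.6800 tMaxY 0.6235 | tΔX 2.0000 tΔY 1.1547
    t=0.6235 [y] (4,0) — stop
  → r_1 = 0.6235
beam 2: φ=-90°, α=345°
  cosα=0.9659 sinα=-0.2588 | (4,1) | tMaxX 0.3520 tMaxY 2.0864 | tΔX 1.0353 tΔY 3.8637
    t=0.3520 [x] (5,1)
    t=1.3873 [x] (6,1) — stop
  → r_2 = 1.3873
beam 3: φ=-45°, α=30°
  cosα=0.8660 sinα=0.5000 | (4,1) | tMaxX 0.3926 tMaxY 0.9200 | tΔX 1.1547 tΔY 2.0000
    t=0.3926 [x] (5,1)
    t=0.9200 [y] (5,2)
    t=1.5473 [x] (6,2) — stop
  → r_3 = 1.5473
beam 4: φ=0°, α=75°
  cosα=0.2588 sinα=0.9659 | (4,1) | tMaxX 1.3137 tMaxY 0.4762 | tΔX 3.8637 tΔY 1.0353
    t=0.4762 [y] (4,2)
    t=1.3137 [x] (5,2)
    t=1.5115 [y] (5,3)
    t=2.5468 [y] (5,4)
    t=3.5821 [y] (5,5)
    t=4.6173 [y] (5,6)
    t=5.1774 [x] (6,6) — stop
  → r_4 = 5.1774
beam 5: φ=45°, α=120°
  cosα=-0.5000 sinα=0.8660 | (4,1) | tMaxX 1.3200 tMaxY 0.5312 | tΔX 2.0000 tΔY 1.1547
    t=0.5312 [y] (4,2)
    t=1.3200 [x] (3,2)
    t=1.6859 [y] (3,3)
    t=2.8406 [y] (3,4) — stop
  → r_5 = 2.8406
beam 6: φ=90°, α=165°
  cosα=-0.9659 sinα=0.2588 | (4,1) | tMaxX 0.6833 tMaxY 1.7773 | tΔX 1.0353 tΔY 3.8637
    t=0.6833 [x] (3,1) — stop
  → r_6 = 0.6833
beam 7: φ=135°, α=210°
  cosα=-0.8660 sinα=-0.5000 | (4,1) | tMaxX 0.7621 tMaxY 1.0800 | tΔX 1.1547 tΔY 2.0000
    t=0.7621 [x] (3,1) — stop
  → r_7 = 0.7621

ranges = [0.6235, 1.3873, 1.5473, 5.1774, 2.8406, 0.6833, 0.7621]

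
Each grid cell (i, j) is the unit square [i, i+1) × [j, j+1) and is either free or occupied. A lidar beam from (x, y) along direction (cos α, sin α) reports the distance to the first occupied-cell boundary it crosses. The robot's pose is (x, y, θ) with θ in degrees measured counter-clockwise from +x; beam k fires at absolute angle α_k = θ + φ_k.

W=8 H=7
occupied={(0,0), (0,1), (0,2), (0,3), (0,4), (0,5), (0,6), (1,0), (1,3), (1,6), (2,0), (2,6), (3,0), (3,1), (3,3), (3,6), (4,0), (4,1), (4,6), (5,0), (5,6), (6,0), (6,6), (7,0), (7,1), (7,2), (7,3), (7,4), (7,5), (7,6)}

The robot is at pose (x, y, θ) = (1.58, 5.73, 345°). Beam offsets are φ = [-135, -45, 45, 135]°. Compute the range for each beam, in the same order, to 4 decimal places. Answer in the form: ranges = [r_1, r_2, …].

beam 1: φ=-135°, α=210°
  direction (-0.8660, -0.5000); cell (1,5); t to first gridline: x 0.6697, y 1.4600 (then +1.1547 / +2.0000)
    (0,5) via x @ 0.6697  # hit
  → r_1 = 0.6697
beam 2: φ=-45°, α=300°
  direction (0.5000, -0.8660); cell (1,5); t to first gridline: x 0.8400, y 0.8429 (then +2.0000 / +1.1547)
    (2,5) via x @ 0.8400
    (2,4) via y @ 0.8429
    (2,3) via y @ 1.9976
    (3,3) via x @ 2.8400  # hit
  → r_2 = 2.8400
beam 3: φ=45°, α=30°
  direction (0.8660, 0.5000); cell (1,5); t to first gridline: x 0.4850, y 0.5400 (then +1.1547 / +2.0000)
    (2,5) via x @ 0.4850
    (2,6) via y @ 0.5400  # hit
  → r_3 = 0.5400
beam 4: φ=135°, α=120°
  direction (-0.5000, 0.8660); cell (1,5); t to first gridline: x 1.1600, y 0.3118 (then +2.0000 / +1.1547)
    (1,6) via y @ 0.3118  # hit
  → r_4 = 0.3118

ranges = [0.6697, 2.8400, 0.5400, 0.3118]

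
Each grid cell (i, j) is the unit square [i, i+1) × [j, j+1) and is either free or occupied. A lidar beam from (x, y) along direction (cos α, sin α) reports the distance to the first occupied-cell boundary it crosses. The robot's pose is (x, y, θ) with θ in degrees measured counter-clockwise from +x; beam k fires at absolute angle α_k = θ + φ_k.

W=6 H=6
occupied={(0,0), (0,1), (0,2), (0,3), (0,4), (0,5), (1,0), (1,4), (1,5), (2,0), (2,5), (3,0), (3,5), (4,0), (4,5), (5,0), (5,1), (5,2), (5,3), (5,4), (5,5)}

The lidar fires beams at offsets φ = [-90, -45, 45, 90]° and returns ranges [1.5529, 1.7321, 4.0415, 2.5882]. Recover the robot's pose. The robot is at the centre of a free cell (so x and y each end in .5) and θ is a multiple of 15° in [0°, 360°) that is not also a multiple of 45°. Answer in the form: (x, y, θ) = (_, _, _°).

(x, y, θ) = (4.5, 3.5, 165°)

Enumerate (i+0.5, j+0.5, θ) over the 15 free cells and 16 admissible headings. For each, cast all 4 beams and compare to the given ranges.
  (4.5, 4.5, 60°): beam 1 = 0.5774 ≠ 1.5529 ✗
  (1.5, 3.5, 150°): beam 1 = 0.5774 ≠ 1.5529 ✗
  (4.5, 3.5, 105°): beam 1 = 0.5176 ≠ 1.5529 ✗
  …
  (4.5, 3.5, 165°): r_1=1.5529, r_2=1.7321, r_3=4.0415, r_4=2.5882 — all match ✓
No second candidate reproduces the full scan.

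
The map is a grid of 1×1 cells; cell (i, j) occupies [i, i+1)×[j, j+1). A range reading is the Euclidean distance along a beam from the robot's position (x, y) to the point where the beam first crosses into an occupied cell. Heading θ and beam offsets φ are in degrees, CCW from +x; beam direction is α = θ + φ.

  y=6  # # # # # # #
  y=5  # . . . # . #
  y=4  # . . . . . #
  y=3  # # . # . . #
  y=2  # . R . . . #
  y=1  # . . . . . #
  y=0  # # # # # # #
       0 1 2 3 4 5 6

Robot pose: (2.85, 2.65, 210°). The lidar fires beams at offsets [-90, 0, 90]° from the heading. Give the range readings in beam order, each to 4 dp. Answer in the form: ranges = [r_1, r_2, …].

ranges = [3.7000, 2.1362, 1.9053]

beam 1: φ=-90°, α=120°
  d=(-0.5000,0.8660)  start (2,2)  tX=1.7000 tY=0.4041  stride 1/|dx|=2.0000 1/|dy|=1.1547
    cross y-line → (2,3), t=0.4041
    cross y-line → (2,4), t=1.5588
    cross x-line → (1,4), t=1.7000
    cross y-line → (1,5), t=2.7135
    cross x-line → (0,5), t=3.7000 (wall)
  → r_1 = 3.7000
beam 2: φ=0°, α=210°
  d=(-0.8660,-0.5000)  start (2,2)  tX=0.9815 tY=1.3000  stride 1/|dx|=1.1547 1/|dy|=2.0000
    cross x-line → (1,2), t=0.9815
    cross y-line → (1,1), t=1.3000
    cross x-line → (0,1), t=2.1362 (wall)
  → r_2 = 2.1362
beam 3: φ=90°, α=300°
  d=(0.5000,-0.8660)  start (2,2)  tX=0.3000 tY=0.7506  stride 1/|dx|=2.0000 1/|dy|=1.1547
    cross x-line → (3,2), t=0.3000
    cross y-line → (3,1), t=0.7506
    cross y-line → (3,0), t=1.9053 (wall)
  → r_3 = 1.9053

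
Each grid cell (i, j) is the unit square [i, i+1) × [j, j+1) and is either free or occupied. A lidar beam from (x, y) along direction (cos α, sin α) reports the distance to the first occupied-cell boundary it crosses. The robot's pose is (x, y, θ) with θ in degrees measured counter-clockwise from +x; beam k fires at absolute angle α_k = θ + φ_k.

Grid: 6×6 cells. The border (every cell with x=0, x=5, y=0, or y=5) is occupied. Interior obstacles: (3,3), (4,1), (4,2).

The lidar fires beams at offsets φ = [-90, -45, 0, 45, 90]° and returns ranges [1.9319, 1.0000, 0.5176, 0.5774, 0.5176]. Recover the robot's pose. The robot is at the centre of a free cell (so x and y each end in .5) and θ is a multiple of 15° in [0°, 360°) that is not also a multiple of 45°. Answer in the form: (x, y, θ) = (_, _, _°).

Enumerate (i+0.5, j+0.5, θ) over the 13 free cells and 16 admissible headings. For each, cast all 5 beams and compare to the given ranges.
  (2.5, 2.5, 150°): beam 1 = 1.0000 ≠ 1.9319 ✗
  (1.5, 3.5, 285°): beam 1 = 0.5176 ≠ 1.9319 ✗
  (1.5, 4.5, 210°): beam 1 = 0.5774 ≠ 1.9319 ✗
  (4.5, 4.5, 195°): beam 1 = 0.5176 ≠ 1.9319 ✗
  …
  (1.5, 4.5, 75°): r_1=1.9319, r_2=1.0000, r_3=0.5176, r_4=0.5774, r_5=0.5176 — all match ✓
Unique over the lattice → pose = (1.5, 4.5, 75°).

(x, y, θ) = (1.5, 4.5, 75°)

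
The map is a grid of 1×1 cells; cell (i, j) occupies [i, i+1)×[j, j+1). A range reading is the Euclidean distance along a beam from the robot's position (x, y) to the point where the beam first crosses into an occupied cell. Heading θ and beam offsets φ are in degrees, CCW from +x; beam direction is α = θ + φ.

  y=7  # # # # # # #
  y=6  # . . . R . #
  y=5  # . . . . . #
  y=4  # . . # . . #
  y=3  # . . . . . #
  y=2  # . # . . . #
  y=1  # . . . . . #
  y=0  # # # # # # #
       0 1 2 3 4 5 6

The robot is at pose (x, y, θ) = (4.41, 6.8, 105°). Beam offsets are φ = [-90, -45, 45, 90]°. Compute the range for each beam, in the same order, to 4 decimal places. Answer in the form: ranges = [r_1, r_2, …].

ranges = [0.7727, 0.2309, 0.4000, 3.5303]

beam 1: φ=-90°, α=15°
  d=(0.9659,0.2588)  start (4,6)  tX=0.6108 tY=0.7727  stride 1/|dx|=1.0353 1/|dy|=3.8637
    cross x-line → (5,6), t=0.6108
    cross y-line → (5,7), t=0.7727 (wall)
  → r_1 = 0.7727
beam 2: φ=-45°, α=60°
  d=(0.5000,0.8660)  start (4,6)  tX=1.1800 tY=0.2309  stride 1/|dx|=2.0000 1/|dy|=1.1547
    cross y-line → (4,7), t=0.2309 (wall)
  → r_2 = 0.2309
beam 3: φ=45°, α=150°
  d=(-0.8660,0.5000)  start (4,6)  tX=0.4734 tY=0.4000  stride 1/|dx|=1.1547 1/|dy|=2.0000
    cross y-line → (4,7), t=0.4000 (wall)
  → r_3 = 0.4000
beam 4: φ=90°, α=195°
  d=(-0.9659,-0.2588)  start (4,6)  tX=0.4245 tY=3.0910  stride 1/|dx|=1.0353 1/|dy|=3.8637
    cross x-line → (3,6), t=0.4245
    cross x-line → (2,6), t=1.4597
    cross x-line → (1,6), t=2.4950
    cross y-line → (1,5), t=3.0910
    cross x-line → (0,5), t=3.5303 (wall)
  → r_4 = 3.5303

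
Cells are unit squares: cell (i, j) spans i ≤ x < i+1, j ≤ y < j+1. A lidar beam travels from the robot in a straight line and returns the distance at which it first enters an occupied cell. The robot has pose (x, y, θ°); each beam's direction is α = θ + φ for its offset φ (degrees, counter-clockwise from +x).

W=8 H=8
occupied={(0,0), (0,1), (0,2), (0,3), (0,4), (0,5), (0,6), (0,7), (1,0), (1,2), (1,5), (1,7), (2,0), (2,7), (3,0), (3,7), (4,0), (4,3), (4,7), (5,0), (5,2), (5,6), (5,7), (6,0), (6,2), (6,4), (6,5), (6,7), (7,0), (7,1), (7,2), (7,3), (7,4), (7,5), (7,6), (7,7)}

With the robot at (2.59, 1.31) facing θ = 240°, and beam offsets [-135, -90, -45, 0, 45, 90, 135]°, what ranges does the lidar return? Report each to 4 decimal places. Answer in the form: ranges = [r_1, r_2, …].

beam 1: φ=-135°, α=105°
  dir = (cos 105°, sin 105°) = (-0.2588, 0.9659); from cell (2,1)
  next x-line at t=2.2796, next y-line at t=0.7143; Δt_x=3.8637, Δt_y=1.0353
    y: enter (2,2) at t=0.7143
    y: enter (2,3) at t=1.7496
    x: enter (1,3) at t=2.2796
    y: enter (1,4) at t=2.7849
    y: enter (1,5) at t=3.8202 ← occupied
  → r_1 = 3.8202
beam 2: φ=-90°, α=150°
  dir = (cos 150°, sin 150°) = (-0.8660, 0.5000); from cell (2,1)
  next x-line at t=0.6813, next y-line at t=1.3800; Δt_x=1.1547, Δt_y=2.0000
    x: enter (1,1) at t=0.6813
    y: enter (1,2) at t=1.3800 ← occupied
  → r_2 = 1.3800
beam 3: φ=-45°, α=195°
  dir = (cos 195°, sin 195°) = (-0.9659, -0.2588); from cell (2,1)
  next x-line at t=0.6108, next y-line at t=1.1977; Δt_x=1.0353, Δt_y=3.8637
    x: enter (1,1) at t=0.6108
    y: enter (1,0) at t=1.1977 ← occupied
  → r_3 = 1.1977
beam 4: φ=0°, α=240°
  dir = (cos 240°, sin 240°) = (-0.5000, -0.8660); from cell (2,1)
  next x-line at t=1.1800, next y-line at t=0.3580; Δt_x=2.0000, Δt_y=1.1547
    y: enter (2,0) at t=0.3580 ← occupied
  → r_4 = 0.3580
beam 5: φ=45°, α=285°
  dir = (cos 285°, sin 285°) = (0.2588, -0.9659); from cell (2,1)
  next x-line at t=1.5841, next y-line at t=0.3209; Δt_x=3.8637, Δt_y=1.0353
    y: enter (2,0) at t=0.3209 ← occupied
  → r_5 = 0.3209
beam 6: φ=90°, α=330°
  dir = (cos 330°, sin 330°) = (0.8660, -0.5000); from cell (2,1)
  next x-line at t=0.4734, next y-line at t=0.6200; Δt_x=1.1547, Δt_y=2.0000
    x: enter (3,1) at t=0.4734
    y: enter (3,0) at t=0.6200 ← occupied
  → r_6 = 0.6200
beam 7: φ=135°, α=15°
  dir = (cos 15°, sin 15°) = (0.9659, 0.2588); from cell (2,1)
  next x-line at t=0.4245, next y-line at t=2.6660; Δt_x=1.0353, Δt_y=3.8637
    x: enter (3,1) at t=0.4245
    x: enter (4,1) at t=1.4597
    x: enter (5,1) at t=2.4950
    y: enter (5,2) at t=2.6660 ← occupied
  → r_7 = 2.6660

ranges = [3.8202, 1.3800, 1.1977, 0.3580, 0.3209, 0.6200, 2.6660]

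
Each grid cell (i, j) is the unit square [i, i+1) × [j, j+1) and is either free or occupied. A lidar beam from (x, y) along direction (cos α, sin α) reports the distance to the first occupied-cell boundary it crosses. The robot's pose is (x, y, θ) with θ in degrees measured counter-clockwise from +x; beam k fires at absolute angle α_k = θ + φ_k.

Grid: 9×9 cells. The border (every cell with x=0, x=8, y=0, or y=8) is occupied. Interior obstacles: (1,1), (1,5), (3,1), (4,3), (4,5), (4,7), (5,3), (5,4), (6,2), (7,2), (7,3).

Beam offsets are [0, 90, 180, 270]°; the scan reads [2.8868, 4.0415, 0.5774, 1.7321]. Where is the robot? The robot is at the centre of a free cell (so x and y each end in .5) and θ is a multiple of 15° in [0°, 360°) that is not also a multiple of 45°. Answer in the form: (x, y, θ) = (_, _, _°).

(x, y, θ) = (3.5, 5.5, 150°)

Candidates: 38 free-cell centres × 16 headings = 608 poses. Raycast each; keep the one whose scan matches to 4 dp.
  (3.5, 2.5, 60°): beam 1 = 1.0000 ≠ 2.8868 ✗
  (2.5, 4.5, 210°): beam 1 = 1.7321 ≠ 2.8868 ✗
  (2.5, 3.5, 300°): beam 1 = 1.7321 ≠ 2.8868 ✗
  …
  (3.5, 5.5, 150°): r_1=2.8868, r_2=4.0415, r_3=0.5774, r_4=1.7321 — all match ✓
No second candidate reproduces the full scan.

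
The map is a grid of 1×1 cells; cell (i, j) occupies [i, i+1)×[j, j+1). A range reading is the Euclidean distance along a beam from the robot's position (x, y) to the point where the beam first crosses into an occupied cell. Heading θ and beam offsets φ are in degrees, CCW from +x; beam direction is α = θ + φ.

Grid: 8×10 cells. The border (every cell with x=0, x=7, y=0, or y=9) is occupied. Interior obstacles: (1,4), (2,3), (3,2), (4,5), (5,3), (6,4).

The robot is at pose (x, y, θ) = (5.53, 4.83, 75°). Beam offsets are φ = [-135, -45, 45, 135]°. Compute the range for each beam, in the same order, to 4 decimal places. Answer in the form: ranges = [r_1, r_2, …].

ranges = [0.9400, 1.6974, 1.0600, 2.9214]

beam 1: φ=-135°, α=300°
  dir = (cos 300°, sin 300°) = (0.5000, -0.8660); from cell (5,4)
  next x-line at t=0.9400, next y-line at t=0.9584; Δt_x=2.0000, Δt_y=1.1547
    x: enter (6,4) at t=0.9400 ← occupied
  → r_1 = 0.9400
beam 2: φ=-45°, α=30°
  dir = (cos 30°, sin 30°) = (0.8660, 0.5000); from cell (5,4)
  next x-line at t=0.5427, next y-line at t=0.3400; Δt_x=1.1547, Δt_y=2.0000
    y: enter (5,5) at t=0.3400
    x: enter (6,5) at t=0.5427
    x: enter (7,5) at t=1.6974 ← occupied
  → r_2 = 1.6974
beam 3: φ=45°, α=120°
  dir = (cos 120°, sin 120°) = (-0.5000, 0.8660); from cell (5,4)
  next x-line at t=1.0600, next y-line at t=0.1963; Δt_x=2.0000, Δt_y=1.1547
    y: enter (5,5) at t=0.1963
    x: enter (4,5) at t=1.0600 ← occupied
  → r_3 = 1.0600
beam 4: φ=135°, α=210°
  dir = (cos 210°, sin 210°) = (-0.8660, -0.5000); from cell (5,4)
  next x-line at t=0.6120, next y-line at t=1.6600; Δt_x=1.1547, Δt_y=2.0000
    x: enter (4,4) at t=0.6120
    y: enter (4,3) at t=1.6600
    x: enter (3,3) at t=1.7667
    x: enter (2,3) at t=2.9214 ← occupied
  → r_4 = 2.9214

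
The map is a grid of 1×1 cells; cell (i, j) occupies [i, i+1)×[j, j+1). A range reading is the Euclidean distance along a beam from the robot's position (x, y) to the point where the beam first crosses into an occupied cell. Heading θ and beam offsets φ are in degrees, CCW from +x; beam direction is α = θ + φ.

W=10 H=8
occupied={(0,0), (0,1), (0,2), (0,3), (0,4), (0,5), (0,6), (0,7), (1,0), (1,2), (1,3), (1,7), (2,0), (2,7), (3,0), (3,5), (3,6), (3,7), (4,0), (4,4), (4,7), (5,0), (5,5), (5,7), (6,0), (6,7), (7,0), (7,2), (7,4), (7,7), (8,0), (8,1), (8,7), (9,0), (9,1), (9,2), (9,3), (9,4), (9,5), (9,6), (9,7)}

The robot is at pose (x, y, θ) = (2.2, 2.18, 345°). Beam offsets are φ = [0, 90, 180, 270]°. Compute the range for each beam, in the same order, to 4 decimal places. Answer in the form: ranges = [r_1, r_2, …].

beam 1: φ=0°, α=345°
  dir = (cos 345°, sin 345°) = (0.9659, -0.2588); from cell (2,2)
  next x-line at t=0.8282, next y-line at t=0.6955; Δt_x=1.0353, Δt_y=3.8637
    y: enter (2,1) at t=0.6955
    x: enter (3,1) at t=0.8282
    x: enter (4,1) at t=1.8635
    x: enter (5,1) at t=2.8988
    x: enter (6,1) at t=3.9340
    y: enter (6,0) at t=4.5592 ← occupied
  → r_1 = 4.5592
beam 2: φ=90°, α=75°
  dir = (cos 75°, sin 75°) = (0.2588, 0.9659); from cell (2,2)
  next x-line at t=3.0910, next y-line at t=0.8489; Δt_x=3.8637, Δt_y=1.0353
    y: enter (2,3) at t=0.8489
    y: enter (2,4) at t=1.8842
    y: enter (2,5) at t=2.9195
    x: enter (3,5) at t=3.0910 ← occupied
  → r_2 = 3.0910
beam 3: φ=180°, α=165°
  dir = (cos 165°, sin 165°) = (-0.9659, 0.2588); from cell (2,2)
  next x-line at t=0.2071, next y-line at t=3.1682; Δt_x=1.0353, Δt_y=3.8637
    x: enter (1,2) at t=0.2071 ← occupied
  → r_3 = 0.2071
beam 4: φ=270°, α=255°
  dir = (cos 255°, sin 255°) = (-0.2588, -0.9659); from cell (2,2)
  next x-line at t=0.7727, next y-line at t=0.1863; Δt_x=3.8637, Δt_y=1.0353
    y: enter (2,1) at t=0.1863
    x: enter (1,1) at t=0.7727
    y: enter (1,0) at t=1.2216 ← occupied
  → r_4 = 1.2216

ranges = [4.5592, 3.0910, 0.2071, 1.2216]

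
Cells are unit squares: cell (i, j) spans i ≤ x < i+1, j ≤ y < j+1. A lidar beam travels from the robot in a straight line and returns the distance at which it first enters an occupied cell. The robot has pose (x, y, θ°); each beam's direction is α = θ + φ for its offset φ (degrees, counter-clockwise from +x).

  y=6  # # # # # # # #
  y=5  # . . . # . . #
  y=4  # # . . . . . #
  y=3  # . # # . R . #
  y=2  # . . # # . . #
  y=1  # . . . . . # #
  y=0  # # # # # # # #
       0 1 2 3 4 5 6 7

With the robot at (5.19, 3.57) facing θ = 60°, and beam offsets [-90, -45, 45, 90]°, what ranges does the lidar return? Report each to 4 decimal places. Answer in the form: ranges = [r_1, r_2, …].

ranges = [2.0900, 1.8738, 1.4804, 4.8382]

beam 1: φ=-90°, α=330°
  cosα=0.8660 sinα=-0.5000 | (5,3) | tMaxX 0.9353 tMaxY 1.1400 | tΔX 1.1547 tΔY 2.0000
    t=0.9353 [x] (6,3)
    t=1.1400 [y] (6,2)
    t=2.0900 [x] (7,2) — stop
  → r_1 = 2.0900
beam 2: φ=-45°, α=15°
  cosα=0.9659 sinα=0.2588 | (5,3) | tMaxX 0.8386 tMaxY 1.6614 | tΔX 1.0353 tΔY 3.8637
    t=0.8386 [x] (6,3)
    t=1.6614 [y] (6,4)
    t=1.8738 [x] (7,4) — stop
  → r_2 = 1.8738
beam 3: φ=45°, α=105°
  cosα=-0.2588 sinα=0.9659 | (5,3) | tMaxX 0.7341 tMaxY 0.4452 | tΔX 3.8637 tΔY 1.0353
    t=0.4452 [y] (5,4)
    t=0.7341 [x] (4,4)
    t=1.4804 [y] (4,5) — stop
  → r_3 = 1.4804
beam 4: φ=90°, α=150°
  cosα=-0.8660 sinα=0.5000 | (5,3) | tMaxX 0.2194 tMaxY 0.8600 | tΔX 1.1547 tΔY 2.0000
    t=0.2194 [x] (4,3)
    t=0.8600 [y] (4,4)
    t=1.3741 [x] (3,4)
    t=2.5288 [x] (2,4)
    t=2.8600 [y] (2,5)
    t=3.6835 [x] (1,5)
    t=4.8382 [x] (0,5) — stop
  → r_4 = 4.8382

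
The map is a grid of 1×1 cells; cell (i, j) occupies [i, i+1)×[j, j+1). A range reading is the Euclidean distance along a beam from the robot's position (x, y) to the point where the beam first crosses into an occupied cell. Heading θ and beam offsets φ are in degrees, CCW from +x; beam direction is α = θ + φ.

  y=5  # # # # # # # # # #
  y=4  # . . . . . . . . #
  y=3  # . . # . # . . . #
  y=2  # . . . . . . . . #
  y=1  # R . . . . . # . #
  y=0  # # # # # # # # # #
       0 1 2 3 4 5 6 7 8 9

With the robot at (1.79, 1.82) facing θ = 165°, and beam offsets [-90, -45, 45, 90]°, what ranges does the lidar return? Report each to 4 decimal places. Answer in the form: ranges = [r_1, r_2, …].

beam 1: φ=-90°, α=75°
  direction (0.2588, 0.9659); cell (1,1); t to first gridline: x 0.8114, y 0.1863 (then +3.8637 / +1.0353)
    (1,2) via y @ 0.1863
    (2,2) via x @ 0.8114
    (2,3) via y @ 1.2216
    (2,4) via y @ 2.2569
    (2,5) via y @ 3.2922  # hit
  → r_1 = 3.2922
beam 2: φ=-45°, α=120°
  direction (-0.5000, 0.8660); cell (1,1); t to first gridline: x 1.5800, y 0.2078 (then +2.0000 / +1.1547)
    (1,2) via y @ 0.2078
    (1,3) via y @ 1.3625
    (0,3) via x @ 1.5800  # hit
  → r_2 = 1.5800
beam 3: φ=45°, α=210°
  direction (-0.8660, -0.5000); cell (1,1); t to first gridline: x 0.9122, y 1.6400 (then +1.1547 / +2.0000)
    (0,1) via x @ 0.9122  # hit
  → r_3 = 0.9122
beam 4: φ=90°, α=255°
  direction (-0.2588, -0.9659); cell (1,1); t to first gridline: x 3.0523, y 0.8489 (then +3.8637 / +1.0353)
    (1,0) via y @ 0.8489  # hit
  → r_4 = 0.8489

ranges = [3.2922, 1.5800, 0.9122, 0.8489]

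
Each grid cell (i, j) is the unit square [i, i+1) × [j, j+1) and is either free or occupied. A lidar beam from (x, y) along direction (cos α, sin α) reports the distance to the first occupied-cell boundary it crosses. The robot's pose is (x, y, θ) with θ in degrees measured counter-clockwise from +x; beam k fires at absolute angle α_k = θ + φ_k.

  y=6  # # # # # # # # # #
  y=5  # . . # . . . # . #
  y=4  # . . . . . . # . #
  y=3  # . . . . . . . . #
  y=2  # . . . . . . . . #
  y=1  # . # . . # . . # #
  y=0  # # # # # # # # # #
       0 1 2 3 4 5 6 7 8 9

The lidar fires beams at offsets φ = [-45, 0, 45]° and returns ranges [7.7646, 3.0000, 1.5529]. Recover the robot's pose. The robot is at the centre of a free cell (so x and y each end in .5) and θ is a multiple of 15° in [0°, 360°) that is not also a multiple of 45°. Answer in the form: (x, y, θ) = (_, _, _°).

Enumerate (i+0.5, j+0.5, θ) over the 34 free cells and 16 admissible headings. For each, cast all 3 beams and compare to the given ranges.
  (7.5, 3.5, 150°): beam 1 = 0.5176 ≠ 7.7646 ✗
  (8.5, 5.5, 105°): beam 1 = 0.5774 ≠ 7.7646 ✗
  (4.5, 4.5, 15°): beam 1 = 5.0000 ≠ 7.7646 ✗
  (2.5, 3.5, 195°): beam 1 = 1.7321 ≠ 7.7646 ✗
  …
  (8.5, 3.5, 210°): r_1=7.7646, r_2=3.0000, r_3=1.5529 — all match ✓
Only this pose fits every beam.

(x, y, θ) = (8.5, 3.5, 210°)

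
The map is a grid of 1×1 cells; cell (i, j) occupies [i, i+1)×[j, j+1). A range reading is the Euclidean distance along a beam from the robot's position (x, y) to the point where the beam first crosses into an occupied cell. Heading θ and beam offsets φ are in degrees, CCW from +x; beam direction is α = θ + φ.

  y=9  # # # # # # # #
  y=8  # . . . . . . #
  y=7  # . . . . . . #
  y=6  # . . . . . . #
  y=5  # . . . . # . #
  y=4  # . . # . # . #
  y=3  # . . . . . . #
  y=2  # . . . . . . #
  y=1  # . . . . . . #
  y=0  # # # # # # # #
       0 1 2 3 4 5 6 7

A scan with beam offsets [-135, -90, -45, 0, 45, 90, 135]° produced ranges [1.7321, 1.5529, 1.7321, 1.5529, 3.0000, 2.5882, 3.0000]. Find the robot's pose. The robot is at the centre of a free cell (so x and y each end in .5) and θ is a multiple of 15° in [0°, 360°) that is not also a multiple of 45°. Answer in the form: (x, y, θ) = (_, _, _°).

(x, y, θ) = (2.5, 7.5, 195°)

The pose lattice has 45·16 = 720 candidates. Test each by forward raycasting.
  (1.5, 4.5, 150°): beam 1 = 1.5529 ≠ 1.7321 ✗
  (1.5, 2.5, 30°): beam 1 = 1.5529 ≠ 1.7321 ✗
  (4.5, 6.5, 330°): beam 1 = 3.6235 ≠ 1.7321 ✗
  (1.5, 6.5, 15°): beam 1 = 1.0000 ≠ 1.7321 ✗
  (4.5, 6.5, 60°): beam 1 = 1.9319 ≠ 1.7321 ✗
  …
  (2.5, 7.5, 195°): r_1=1.7321, r_2=1.5529, r_3=1.7321, r_4=1.5529, r_5=3.0000, r_6=2.5882, r_7=3.0000 — all match ✓
Unique over the lattice → pose = (2.5, 7.5, 195°).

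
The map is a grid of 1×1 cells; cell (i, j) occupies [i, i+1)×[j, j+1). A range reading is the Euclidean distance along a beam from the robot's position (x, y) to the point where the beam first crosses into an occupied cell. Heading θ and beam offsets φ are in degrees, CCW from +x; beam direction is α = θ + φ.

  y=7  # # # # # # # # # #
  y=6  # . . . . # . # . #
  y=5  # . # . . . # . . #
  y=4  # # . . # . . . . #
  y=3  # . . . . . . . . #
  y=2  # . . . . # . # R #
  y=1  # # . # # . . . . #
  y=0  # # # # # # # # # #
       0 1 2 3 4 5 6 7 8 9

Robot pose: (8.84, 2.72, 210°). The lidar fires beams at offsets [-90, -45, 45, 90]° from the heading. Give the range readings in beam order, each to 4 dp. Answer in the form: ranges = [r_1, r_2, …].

ranges = [3.6800, 0.8696, 1.7807, 0.3200]

beam 1: φ=-90°, α=120°
  direction (-0.5000, 0.8660); cell (8,2); t to first gridline: x 1.6800, y 0.3233 (then +2.0000 / +1.1547)
    (8,3) via y @ 0.3233
    (8,4) via y @ 1.4780
    (7,4) via x @ 1.6800
    (7,5) via y @ 2.6327
    (6,5) via x @ 3.6800  # hit
  → r_1 = 3.6800
beam 2: φ=-45°, α=165°
  direction (-0.9659, 0.2588); cell (8,2); t to first gridline: x 0.8696, y 1.0818 (then +1.0353 / +3.8637)
    (7,2) via x @ 0.8696  # hit
  → r_2 = 0.8696
beam 3: φ=45°, α=255°
  direction (-0.2588, -0.9659); cell (8,2); t to first gridline: x 3.2455, y 0.7454 (then +3.8637 / +1.0353)
    (8,1) via y @ 0.7454
    (8,0) via y @ 1.7807  # hit
  → r_3 = 1.7807
beam 4: φ=90°, α=300°
  direction (0.5000, -0.8660); cell (8,2); t to first gridline: x 0.3200, y 0.8314 (then +2.0000 / +1.1547)
    (9,2) via x @ 0.3200  # hit
  → r_4 = 0.3200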